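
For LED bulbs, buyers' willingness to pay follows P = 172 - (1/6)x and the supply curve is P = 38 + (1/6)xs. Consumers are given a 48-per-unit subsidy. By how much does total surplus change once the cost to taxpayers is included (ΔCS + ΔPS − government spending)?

Net change in total surplus = -3456

Pre-subsidy: 172 - (1/6)x = 38 + (1/6)x gives x* = 402 and P* = 105.
With the rebate, buyers effectively pay Pb = Ps − 48, where Ps is the price sellers receive.
On the curves, Pb = 172 - (1/6)x and Ps = 38 + (1/6)x; the wedge Ps − Pb = 48 gives 38 + (1/6)x − (172 - (1/6)x) = 48, so x' = 546.
Then Pb = 172 − (1/6)·546 = 81 and Ps = 38 + (1/6)·546 = 129.
ΔCS = ½(402 + 546)(105 − 81) = 11376; ΔPS = ½(402 + 546)(129 − 105) = 11376.
Government spending = 48 × 546 = 26208.
Net change = 11376 + 11376 − 26208 = -3456. The loss equals the DWL triangle ½·48·144.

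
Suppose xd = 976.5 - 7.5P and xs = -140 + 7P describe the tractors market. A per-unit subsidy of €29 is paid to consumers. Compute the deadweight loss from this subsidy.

Deadweight loss = €1522.5

Pre-subsidy: 976.5 - 7.5P = -140 + 7P gives P* = 77, x* = 399.
With the rebate, buyers effectively pay Pb = Ps − 29, where Ps is the price sellers receive.
Demand in terms of Ps becomes xd = 976.5 − 7.5(Ps − 29) = 1194 - 7.5Ps. Setting this equal to supply: 1194 - 7.5Ps = -140 + 7Ps, so Ps = 92.
Buyers pay Pb = 92 − 29 = 63; x' = -140 + 7·92 = 504.
The subsidy expands output by 504 − 399 = 105 past the efficient level; on those units the gap between marginal cost and willingness to pay runs from 0 up to 29.
DWL = ½ × 29 × 105 = 1522.5.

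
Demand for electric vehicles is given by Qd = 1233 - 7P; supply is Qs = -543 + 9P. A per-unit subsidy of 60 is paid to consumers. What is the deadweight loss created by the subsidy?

Pre-subsidy: 1233 - 7P = -543 + 9P gives P* = 111, Q* = 456.
With the rebate, buyers effectively pay Pb = Ps − 60, where Ps is the price sellers receive.
Demand in terms of Ps becomes Qd = 1233 − 7(Ps − 60) = 1653 - 7Ps. Setting this equal to supply: 1653 - 7Ps = -543 + 9Ps, so Ps = 137.25.
Buyers pay Pb = 137.25 − 60 = 77.25; Q' = -543 + 9·137.25 = 692.25.
The subsidy expands output by 692.25 − 456 = 236.25 past the efficient level; on those units the gap between marginal cost and willingness to pay runs from 0 up to 60.
DWL = ½ × 60 × 236.25 = 7087.5.

Deadweight loss = 7087.5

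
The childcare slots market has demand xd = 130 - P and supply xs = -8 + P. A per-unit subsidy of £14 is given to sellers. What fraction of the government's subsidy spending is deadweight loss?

DWL / government spending = 7/136

Pre-subsidy: 130 - P = -8 + P gives P* = 69, x* = 61.
With the subsidy, sellers receive Ps = Pb + 14 for each unit, where Pb is the price buyers pay.
Supply in terms of Pb becomes xs = -8 + 1(Pb + 14) = 6 + Pb. Setting this equal to demand: 130 - Pb = 6 + Pb, so Pb = 62.
Sellers receive Ps = 62 + 14 = 76; x' = 130 − 1·62 = 68.
ΔCS = ½(61 + 68)(69 − 62) = 451.5; ΔPS = ½(61 + 68)(76 − 69) = 451.5.
Government spending = 14 × 68 = 952.
DWL = ½ × 14 × (68 − 61) = 49; fraction = 49 / 952 = 7/136.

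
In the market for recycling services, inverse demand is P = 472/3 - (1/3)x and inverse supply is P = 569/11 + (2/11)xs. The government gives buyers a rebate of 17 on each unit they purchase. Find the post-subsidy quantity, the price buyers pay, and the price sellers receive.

Pre-subsidy: 472/3 - (1/3)x = 569/11 + (2/11)x gives x* = 205 and P* = 89.
With the rebate, buyers effectively pay Pb = Ps − 17, where Ps is the price sellers receive.
On the curves, Pb = 472/3 - (1/3)x and Ps = 569/11 + (2/11)x; the wedge Ps − Pb = 17 gives 569/11 + (2/11)x − (472/3 - (1/3)x) = 17, so x' = 238.
Then Pb = 472/3 − (1/3)·238 = 78 and Ps = 569/11 + (2/11)·238 = 95.

x' = 238; buyers pay 78; sellers receive 95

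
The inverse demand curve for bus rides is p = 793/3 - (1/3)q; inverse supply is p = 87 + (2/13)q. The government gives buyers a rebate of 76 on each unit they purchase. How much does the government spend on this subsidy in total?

Government cost = 39520

Pre-subsidy: 793/3 - (1/3)q = 87 + (2/13)q gives q* = 364 and p* = 143.
With the rebate, buyers effectively pay pb = ps − 76, where ps is the price sellers receive.
On the curves, pb = 793/3 - (1/3)q and ps = 87 + (2/13)q; the wedge ps − pb = 76 gives 87 + (2/13)q − (793/3 - (1/3)q) = 76, so q' = 520.
Then pb = 793/3 − (1/3)·520 = 91 and ps = 87 + (2/13)·520 = 167.
Government outlay = subsidy × quantity = 76 × 520 = 39520.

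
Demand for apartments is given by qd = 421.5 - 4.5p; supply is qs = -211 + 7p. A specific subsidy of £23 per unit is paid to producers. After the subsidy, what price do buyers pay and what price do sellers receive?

Buyers pay £41; sellers receive £64

Pre-subsidy: 421.5 - 4.5p = -211 + 7p gives p* = 55, q* = 174.
With the subsidy, sellers receive ps = pb + 23 for each unit, where pb is the price buyers pay.
Supply in terms of pb becomes qs = -211 + 7(pb + 23) = -50 + 7pb. Setting this equal to demand: 421.5 - 4.5pb = -50 + 7pb, so pb = 41.
Sellers receive ps = 41 + 23 = 64; q' = 421.5 − 4.5·41 = 237.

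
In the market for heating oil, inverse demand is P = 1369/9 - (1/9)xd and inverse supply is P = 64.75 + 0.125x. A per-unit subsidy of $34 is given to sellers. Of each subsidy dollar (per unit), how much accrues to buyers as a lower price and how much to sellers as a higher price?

Pre-subsidy: 1369/9 - (1/9)x = 64.75 + 0.125x gives x* = 370 and P* = 111.
With the subsidy, sellers receive Ps = Pb + 34 for each unit, where Pb is the price buyers pay.
On the curves, Pb = 1369/9 - (1/9)x and Ps = 64.75 + 0.125x; the wedge Ps − Pb = 34 gives 64.75 + 0.125x − (1369/9 - (1/9)x) = 34, so x' = 514.
Then Pb = 1369/9 − (1/9)·514 = 95 and Ps = 64.75 + 0.125·514 = 129.
Buyers' price falls by P* − Pb = 111 − 95 = 16; sellers' price rises by Ps − P* = 129 − 111 = 18.

Buyers gain $16 per unit; sellers gain $18 per unit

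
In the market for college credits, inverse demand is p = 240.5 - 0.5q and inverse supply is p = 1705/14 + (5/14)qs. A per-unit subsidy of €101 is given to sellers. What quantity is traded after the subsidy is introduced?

q' = 769/3

Pre-subsidy: 240.5 - 0.5q = 1705/14 + (5/14)q gives q* = 138.5 and p* = 171.25.
With the subsidy, sellers receive ps = pb + 101 for each unit, where pb is the price buyers pay.
On the curves, pb = 240.5 - 0.5q and ps = 1705/14 + (5/14)q; the wedge ps − pb = 101 gives 1705/14 + (5/14)q − (240.5 - 0.5q) = 101, so q' = 769/3.
Then pb = 240.5 − 0.5·(769/3) = 337/3 and ps = 1705/14 + (5/14)·(769/3) = 640/3.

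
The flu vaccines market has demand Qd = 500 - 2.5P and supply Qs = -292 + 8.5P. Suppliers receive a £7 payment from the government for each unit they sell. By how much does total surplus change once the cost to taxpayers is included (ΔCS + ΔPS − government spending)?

Net change in total surplus = -4165/88

Pre-subsidy: 500 - 2.5P = -292 + 8.5P gives P* = 72, Q* = 320.
With the subsidy, sellers receive Ps = Pb + 7 for each unit, where Pb is the price buyers pay.
Supply in terms of Pb becomes Qs = -292 + 8.5(Pb + 7) = -232.5 + 8.5Pb. Setting this equal to demand: 500 - 2.5Pb = -232.5 + 8.5Pb, so Pb = 1465/22.
Sellers receive Ps = 1465/22 + 7 = 1619/22; Q' = 500 − 2.5·(1465/22) = 14675/44.
ΔCS = ½(320 + 14675/44)(72 − 1465/22) = 3421845/1936; ΔPS = ½(320 + 14675/44)(1619/22 − 72) = 1006425/1936.
Government spending = 7 × 14675/44 = 102725/44.
Net change = 3421845/1936 + 1006425/1936 − 102725/44 = -4165/88. The loss equals the DWL triangle ½·7·595/44.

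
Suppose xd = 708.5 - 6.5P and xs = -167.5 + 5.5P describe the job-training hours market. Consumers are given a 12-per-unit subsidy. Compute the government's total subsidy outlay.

Government cost = 3237

Pre-subsidy: 708.5 - 6.5P = -167.5 + 5.5P gives P* = 73, x* = 234.
With the rebate, buyers effectively pay Pb = Ps − 12, where Ps is the price sellers receive.
Demand in terms of Ps becomes xd = 708.5 − 6.5(Ps − 12) = 786.5 - 6.5Ps. Setting this equal to supply: 786.5 - 6.5Ps = -167.5 + 5.5Ps, so Ps = 79.5.
Buyers pay Pb = 79.5 − 12 = 67.5; x' = -167.5 + 5.5·79.5 = 269.75.
Government outlay = subsidy × quantity = 12 × 269.75 = 3237.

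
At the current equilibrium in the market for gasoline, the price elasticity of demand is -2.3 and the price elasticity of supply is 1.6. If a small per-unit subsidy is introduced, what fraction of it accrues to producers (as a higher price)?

Producer share = 23/39

For a small subsidy around the equilibrium, the benefit split depends on the relative slopes, which at a point are proportional to the elasticities.
Buyer share = εs/(εs + |εd|) = 1.6/(1.6 + 2.3) = 16/39; seller share = |εd|/(εs + |εd|) = 23/39.
So producers capture 23/39 of the subsidy.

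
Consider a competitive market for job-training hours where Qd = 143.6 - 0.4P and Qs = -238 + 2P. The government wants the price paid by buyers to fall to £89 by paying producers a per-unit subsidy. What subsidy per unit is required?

Required subsidy s = £84 per unit

At a buyer price of 89, quantity demanded is 143.6 − 0.4·89 = 108.
Sellers supply 108 only when they receive Ps with -238 + 2·Ps = 108, i.e. Ps = 173.
s = Ps − Pb = 173 − 89 = 84.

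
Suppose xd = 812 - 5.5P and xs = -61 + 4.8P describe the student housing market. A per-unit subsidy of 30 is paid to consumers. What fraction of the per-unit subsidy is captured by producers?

Pre-subsidy: 812 - 5.5P = -61 + 4.8P gives P* = 8730/103, x* = 35621/103.
With the rebate, buyers effectively pay Pb = Ps − 30, where Ps is the price sellers receive.
Demand in terms of Ps becomes xd = 812 − 5.5(Ps − 30) = 977 - 5.5Ps. Setting this equal to supply: 977 - 5.5Ps = -61 + 4.8Ps, so Ps = 10380/103.
Buyers pay Pb = 10380/103 − 30 = 7290/103; x' = -61 + 4.8·(10380/103) = 43541/103.
Buyers' price falls by P* − Pb = 8730/103 − 7290/103 = 1440/103; sellers' price rises by Ps − P* = 10380/103 − 8730/103 = 1650/103.
So producers capture (1650/103)/30 = 55/103 of each unit of subsidy.

Producer share = 55/103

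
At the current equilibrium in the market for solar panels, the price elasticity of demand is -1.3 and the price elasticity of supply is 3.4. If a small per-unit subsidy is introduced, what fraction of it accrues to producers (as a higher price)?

For a small subsidy around the equilibrium, the benefit split depends on the relative slopes, which at a point are proportional to the elasticities.
Buyer share = εs/(εs + |εd|) = 3.4/(3.4 + 1.3) = 34/47; seller share = |εd|/(εs + |εd|) = 13/47.
So producers capture 13/47 of the subsidy.

Producer share = 13/47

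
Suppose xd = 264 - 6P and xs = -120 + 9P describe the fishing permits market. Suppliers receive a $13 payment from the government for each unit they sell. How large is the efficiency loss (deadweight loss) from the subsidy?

Deadweight loss = $304.2

Pre-subsidy: 264 - 6P = -120 + 9P gives P* = 25.6, x* = 110.4.
With the subsidy, sellers receive Ps = Pb + 13 for each unit, where Pb is the price buyers pay.
Supply in terms of Pb becomes xs = -120 + 9(Pb + 13) = -3 + 9Pb. Setting this equal to demand: 264 - 6Pb = -3 + 9Pb, so Pb = 17.8.
Sellers receive Ps = 17.8 + 13 = 30.8; x' = 264 − 6·17.8 = 157.2.
The subsidy expands output by 157.2 − 110.4 = 46.8 past the efficient level; on those units the gap between marginal cost and willingness to pay runs from 0 up to 13.
DWL = ½ × 13 × 46.8 = 304.2.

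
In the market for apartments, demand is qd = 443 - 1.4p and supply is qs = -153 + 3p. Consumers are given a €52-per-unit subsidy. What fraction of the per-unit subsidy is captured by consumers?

Pre-subsidy: 443 - 1.4p = -153 + 3p gives p* = 1490/11, q* = 2787/11.
With the rebate, buyers effectively pay pb = ps − 52, where ps is the price sellers receive.
Demand in terms of ps becomes qd = 443 − 1.4(ps − 52) = 515.8 - 1.4ps. Setting this equal to supply: 515.8 - 1.4ps = -153 + 3ps, so ps = 152.
Buyers pay pb = 152 − 52 = 100; q' = -153 + 3·152 = 303.
Buyers' price falls by p* − pb = 1490/11 − 100 = 390/11; sellers' price rises by ps − p* = 152 − 1490/11 = 182/11.
So consumers capture (390/11)/52 = 15/22 of each unit of subsidy.

Consumer share = 15/22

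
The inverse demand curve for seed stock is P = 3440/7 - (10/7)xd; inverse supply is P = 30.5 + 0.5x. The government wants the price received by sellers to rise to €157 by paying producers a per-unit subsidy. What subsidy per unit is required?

At a seller price of 157, quantity supplied is -61 + 2·157 = 253.
Buyers absorb 253 only when they pay Pb = 3440/7 − (10/7)·253 = 130.
s = Ps − Pb = 157 − 130 = 27.

Required subsidy s = €27 per unit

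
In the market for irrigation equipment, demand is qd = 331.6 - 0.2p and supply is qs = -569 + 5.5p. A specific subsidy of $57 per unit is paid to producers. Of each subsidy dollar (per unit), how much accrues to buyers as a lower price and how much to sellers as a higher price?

Pre-subsidy: 331.6 - 0.2p = -569 + 5.5p gives p* = 158, q* = 300.
With the subsidy, sellers receive ps = pb + 57 for each unit, where pb is the price buyers pay.
Supply in terms of pb becomes qs = -569 + 5.5(pb + 57) = -255.5 + 5.5pb. Setting this equal to demand: 331.6 - 0.2pb = -255.5 + 5.5pb, so pb = 103.
Sellers receive ps = 103 + 57 = 160; q' = 331.6 − 0.2·103 = 311.
Buyers' price falls by p* − pb = 158 − 103 = 55; sellers' price rises by ps − p* = 160 − 158 = 2.

Buyers gain $55 per unit; sellers gain $2 per unit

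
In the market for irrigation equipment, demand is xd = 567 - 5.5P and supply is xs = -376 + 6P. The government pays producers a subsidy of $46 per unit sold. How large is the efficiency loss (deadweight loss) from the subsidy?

Deadweight loss = $3036

Pre-subsidy: 567 - 5.5P = -376 + 6P gives P* = 82, x* = 116.
With the subsidy, sellers receive Ps = Pb + 46 for each unit, where Pb is the price buyers pay.
Supply in terms of Pb becomes xs = -376 + 6(Pb + 46) = -100 + 6Pb. Setting this equal to demand: 567 - 5.5Pb = -100 + 6Pb, so Pb = 58.
Sellers receive Ps = 58 + 46 = 104; x' = 567 − 5.5·58 = 248.
The subsidy expands output by 248 − 116 = 132 past the efficient level; on those units the gap between marginal cost and willingness to pay runs from 0 up to 46.
DWL = ½ × 46 × 132 = 3036.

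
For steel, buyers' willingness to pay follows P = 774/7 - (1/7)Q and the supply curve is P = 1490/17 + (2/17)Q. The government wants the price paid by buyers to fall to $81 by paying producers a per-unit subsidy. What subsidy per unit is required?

Required subsidy s = $31 per unit

At a buyer price of 81, quantity demanded is 774 − 7·81 = 207.
Sellers supply 207 only when they receive Ps = 1490/17 + (2/17)·207 = 112.
s = Ps − Pb = 112 − 81 = 31.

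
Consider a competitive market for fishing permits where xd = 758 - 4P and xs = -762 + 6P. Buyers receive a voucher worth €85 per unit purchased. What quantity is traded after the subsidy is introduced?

Pre-subsidy: 758 - 4P = -762 + 6P gives P* = 152, x* = 150.
With the rebate, buyers effectively pay Pb = Ps − 85, where Ps is the price sellers receive.
Demand in terms of Ps becomes xd = 758 − 4(Ps − 85) = 1098 - 4Ps. Setting this equal to supply: 1098 - 4Ps = -762 + 6Ps, so Ps = 186.
Buyers pay Pb = 186 − 85 = 101; x' = -762 + 6·186 = 354.

x' = 354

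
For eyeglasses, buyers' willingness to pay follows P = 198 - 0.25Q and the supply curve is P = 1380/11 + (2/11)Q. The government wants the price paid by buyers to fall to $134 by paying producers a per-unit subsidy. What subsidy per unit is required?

Required subsidy s = $38 per unit

At a buyer price of 134, quantity demanded is 792 − 4·134 = 256.
Sellers supply 256 only when they receive Ps = 1380/11 + (2/11)·256 = 172.
s = Ps − Pb = 172 − 134 = 38.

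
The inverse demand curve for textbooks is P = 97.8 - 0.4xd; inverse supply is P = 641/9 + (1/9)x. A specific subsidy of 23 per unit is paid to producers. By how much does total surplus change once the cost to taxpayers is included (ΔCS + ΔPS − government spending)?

Pre-subsidy: 97.8 - 0.4x = 641/9 + (1/9)x gives x* = 52 and P* = 77.
With the subsidy, sellers receive Ps = Pb + 23 for each unit, where Pb is the price buyers pay.
On the curves, Pb = 97.8 - 0.4x and Ps = 641/9 + (1/9)x; the wedge Ps − Pb = 23 gives 641/9 + (1/9)x − (97.8 - 0.4x) = 23, so x' = 97.
Then Pb = 97.8 − 0.4·97 = 59 and Ps = 641/9 + (1/9)·97 = 82.
ΔCS = ½(52 + 97)(77 − 59) = 1341; ΔPS = ½(52 + 97)(82 − 77) = 372.5.
Government spending = 23 × 97 = 2231.
Net change = 1341 + 372.5 − 2231 = -517.5. The loss equals the DWL triangle ½·23·45.

Net change in total surplus = -517.5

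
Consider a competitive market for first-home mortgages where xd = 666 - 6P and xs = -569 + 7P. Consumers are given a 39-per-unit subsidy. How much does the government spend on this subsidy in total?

Pre-subsidy: 666 - 6P = -569 + 7P gives P* = 95, x* = 96.
With the rebate, buyers effectively pay Pb = Ps − 39, where Ps is the price sellers receive.
Demand in terms of Ps becomes xd = 666 − 6(Ps − 39) = 900 - 6Ps. Setting this equal to supply: 900 - 6Ps = -569 + 7Ps, so Ps = 113.
Buyers pay Pb = 113 − 39 = 74; x' = -569 + 7·113 = 222.
Government outlay = subsidy × quantity = 39 × 222 = 8658.

Government cost = 8658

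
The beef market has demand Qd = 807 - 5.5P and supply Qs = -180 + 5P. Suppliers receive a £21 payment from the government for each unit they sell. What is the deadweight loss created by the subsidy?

Deadweight loss = £577.5

Pre-subsidy: 807 - 5.5P = -180 + 5P gives P* = 94, Q* = 290.
With the subsidy, sellers receive Ps = Pb + 21 for each unit, where Pb is the price buyers pay.
Supply in terms of Pb becomes Qs = -180 + 5(Pb + 21) = -75 + 5Pb. Setting this equal to demand: 807 - 5.5Pb = -75 + 5Pb, so Pb = 84.
Sellers receive Ps = 84 + 21 = 105; Q' = 807 − 5.5·84 = 345.
The subsidy expands output by 345 − 290 = 55 past the efficient level; on those units the gap between marginal cost and willingness to pay runs from 0 up to 21.
DWL = ½ × 21 × 55 = 577.5.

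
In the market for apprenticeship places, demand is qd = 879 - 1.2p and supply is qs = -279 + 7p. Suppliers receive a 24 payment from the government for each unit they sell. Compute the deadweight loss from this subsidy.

Deadweight loss = 12096/41

Pre-subsidy: 879 - 1.2p = -279 + 7p gives p* = 5790/41, q* = 29091/41.
With the subsidy, sellers receive ps = pb + 24 for each unit, where pb is the price buyers pay.
Supply in terms of pb becomes qs = -279 + 7(pb + 24) = -111 + 7pb. Setting this equal to demand: 879 - 1.2pb = -111 + 7pb, so pb = 4950/41.
Sellers receive ps = 4950/41 + 24 = 5934/41; q' = 879 − 1.2·(4950/41) = 30099/41.
The subsidy expands output by 30099/41 − 29091/41 = 1008/41 past the efficient level; on those units the gap between marginal cost and willingness to pay runs from 0 up to 24.
DWL = ½ × 24 × 1008/41 = 12096/41.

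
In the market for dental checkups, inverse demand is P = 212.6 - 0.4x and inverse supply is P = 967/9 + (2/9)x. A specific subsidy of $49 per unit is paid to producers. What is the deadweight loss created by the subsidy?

Pre-subsidy: 212.6 - 0.4x = 967/9 + (2/9)x gives x* = 169 and P* = 145.
With the subsidy, sellers receive Ps = Pb + 49 for each unit, where Pb is the price buyers pay.
On the curves, Pb = 212.6 - 0.4x and Ps = 967/9 + (2/9)x; the wedge Ps − Pb = 49 gives 967/9 + (2/9)x − (212.6 - 0.4x) = 49, so x' = 247.75.
Then Pb = 212.6 − 0.4·247.75 = 113.5 and Ps = 967/9 + (2/9)·247.75 = 162.5.
The subsidy expands output by 247.75 − 169 = 78.75 past the efficient level; on those units the gap between marginal cost and willingness to pay runs from 0 up to 49.
DWL = ½ × 49 × 78.75 = 1929.375.

Deadweight loss = $1929.375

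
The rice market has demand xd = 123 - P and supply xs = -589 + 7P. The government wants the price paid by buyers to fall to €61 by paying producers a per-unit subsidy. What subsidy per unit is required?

Required subsidy s = €32 per unit

At a buyer price of 61, quantity demanded is 123 − 1·61 = 62.
Sellers supply 62 only when they receive Ps with -589 + 7·Ps = 62, i.e. Ps = 93.
s = Ps − Pb = 93 − 61 = 32.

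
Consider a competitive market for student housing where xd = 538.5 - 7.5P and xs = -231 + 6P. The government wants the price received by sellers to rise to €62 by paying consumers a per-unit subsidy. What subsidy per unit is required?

At a seller price of 62, quantity supplied is -231 + 6·62 = 141.
Buyers absorb 141 only when they pay Pb with 538.5 − 7.5·Pb = 141, i.e. Pb = 53.
s = Ps − Pb = 62 − 53 = 9.

Required subsidy s = €9 per unit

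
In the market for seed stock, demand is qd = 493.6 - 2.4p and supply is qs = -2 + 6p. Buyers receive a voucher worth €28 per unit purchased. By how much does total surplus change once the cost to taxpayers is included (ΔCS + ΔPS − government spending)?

Net change in total surplus = -€672

Pre-subsidy: 493.6 - 2.4p = -2 + 6p gives p* = 59, q* = 352.
With the rebate, buyers effectively pay pb = ps − 28, where ps is the price sellers receive.
Demand in terms of ps becomes qd = 493.6 − 2.4(ps − 28) = 560.8 - 2.4ps. Setting this equal to supply: 560.8 - 2.4ps = -2 + 6ps, so ps = 67.
Buyers pay pb = 67 − 28 = 39; q' = -2 + 6·67 = 400.
ΔCS = ½(352 + 400)(59 − 39) = 7520; ΔPS = ½(352 + 400)(67 − 59) = 3008.
Government spending = 28 × 400 = 11200.
Net change = 7520 + 3008 − 11200 = -672. The loss equals the DWL triangle ½·28·48.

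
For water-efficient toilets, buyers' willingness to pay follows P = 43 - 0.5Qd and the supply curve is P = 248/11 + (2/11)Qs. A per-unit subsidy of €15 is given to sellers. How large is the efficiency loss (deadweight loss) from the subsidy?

Deadweight loss = €165

Pre-subsidy: 43 - 0.5Q = 248/11 + (2/11)Q gives Q* = 30 and P* = 28.
With the subsidy, sellers receive Ps = Pb + 15 for each unit, where Pb is the price buyers pay.
On the curves, Pb = 43 - 0.5Q and Ps = 248/11 + (2/11)Q; the wedge Ps − Pb = 15 gives 248/11 + (2/11)Q − (43 - 0.5Q) = 15, so Q' = 52.
Then Pb = 43 − 0.5·52 = 17 and Ps = 248/11 + (2/11)·52 = 32.
The subsidy expands output by 52 − 30 = 22 past the efficient level; on those units the gap between marginal cost and willingness to pay runs from 0 up to 15.
DWL = ½ × 15 × 22 = 165.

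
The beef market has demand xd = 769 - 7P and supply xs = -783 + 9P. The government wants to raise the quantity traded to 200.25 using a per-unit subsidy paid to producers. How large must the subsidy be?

At x = 200.25, invert demand for the buyer price: Pb = (769 − 200.25)/7 = 81.25; invert supply for the seller price: Ps = (200.25 − (-783))/9 = 109.25.
The subsidy must fill the gap: s = Ps − Pb = 109.25 − 81.25 = 28.

Required subsidy s = 28 per unit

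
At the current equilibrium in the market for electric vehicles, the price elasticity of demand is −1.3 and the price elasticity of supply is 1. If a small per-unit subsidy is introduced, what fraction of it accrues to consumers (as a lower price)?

Consumer share = 10/23

For a small subsidy around the equilibrium, the benefit split depends on the relative slopes, which at a point are proportional to the elasticities.
Buyer share = εs/(εs + |εd|) = 1/(1 + 1.3) = 10/23; seller share = |εd|/(εs + |εd|) = 13/23.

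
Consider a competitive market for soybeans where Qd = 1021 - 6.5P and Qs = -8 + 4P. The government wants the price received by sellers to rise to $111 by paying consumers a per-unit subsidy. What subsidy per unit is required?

At a seller price of 111, quantity supplied is -8 + 4·111 = 436.
Buyers absorb 436 only when they pay Pb with 1021 − 6.5·Pb = 436, i.e. Pb = 90.
s = Ps − Pb = 111 − 90 = 21.

Required subsidy s = $21 per unit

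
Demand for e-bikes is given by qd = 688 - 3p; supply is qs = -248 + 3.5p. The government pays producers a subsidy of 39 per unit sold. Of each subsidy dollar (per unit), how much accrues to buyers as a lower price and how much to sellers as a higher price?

Buyers gain 21 per unit; sellers gain 18 per unit

Pre-subsidy: 688 - 3p = -248 + 3.5p gives p* = 144, q* = 256.
With the subsidy, sellers receive ps = pb + 39 for each unit, where pb is the price buyers pay.
Supply in terms of pb becomes qs = -248 + 3.5(pb + 39) = -111.5 + 3.5pb. Setting this equal to demand: 688 - 3pb = -111.5 + 3.5pb, so pb = 123.
Sellers receive ps = 123 + 39 = 162; q' = 688 − 3·123 = 319.
Buyers' price falls by p* − pb = 144 − 123 = 21; sellers' price rises by ps − p* = 162 − 144 = 18.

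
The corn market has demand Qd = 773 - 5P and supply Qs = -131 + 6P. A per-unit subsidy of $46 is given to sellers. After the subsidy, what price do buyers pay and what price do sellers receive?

Buyers pay 628/11; sellers receive 1134/11

Pre-subsidy: 773 - 5P = -131 + 6P gives P* = 904/11, Q* = 3983/11.
With the subsidy, sellers receive Ps = Pb + 46 for each unit, where Pb is the price buyers pay.
Supply in terms of Pb becomes Qs = -131 + 6(Pb + 46) = 145 + 6Pb. Setting this equal to demand: 773 - 5Pb = 145 + 6Pb, so Pb = 628/11.
Sellers receive Ps = 628/11 + 46 = 1134/11; Q' = 773 − 5·(628/11) = 5363/11.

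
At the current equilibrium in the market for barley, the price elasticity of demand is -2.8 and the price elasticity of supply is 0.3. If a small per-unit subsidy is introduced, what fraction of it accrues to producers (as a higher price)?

For a small subsidy around the equilibrium, the benefit split depends on the relative slopes, which at a point are proportional to the elasticities.
Buyer share = εs/(εs + |εd|) = 0.3/(0.3 + 2.8) = 3/31; seller share = |εd|/(εs + |εd|) = 28/31.
So producers capture 28/31 of the subsidy.

Producer share = 28/31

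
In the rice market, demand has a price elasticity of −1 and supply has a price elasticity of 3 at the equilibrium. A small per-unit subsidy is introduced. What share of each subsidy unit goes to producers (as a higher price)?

For a small subsidy around the equilibrium, the benefit split depends on the relative slopes, which at a point are proportional to the elasticities.
Buyer share = εs/(εs + |εd|) = 3/(3 + 1) = 0.75; seller share = |εd|/(εs + |εd|) = 0.25.
So producers capture 0.25 of the subsidy.

Producer share = 0.25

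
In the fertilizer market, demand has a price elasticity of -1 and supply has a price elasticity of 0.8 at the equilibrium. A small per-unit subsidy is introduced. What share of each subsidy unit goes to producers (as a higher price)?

Producer share = 5/9

For a small subsidy around the equilibrium, the benefit split depends on the relative slopes, which at a point are proportional to the elasticities.
Buyer share = εs/(εs + |εd|) = 0.8/(0.8 + 1) = 4/9; seller share = |εd|/(εs + |εd|) = 5/9.
So producers capture 5/9 of the subsidy.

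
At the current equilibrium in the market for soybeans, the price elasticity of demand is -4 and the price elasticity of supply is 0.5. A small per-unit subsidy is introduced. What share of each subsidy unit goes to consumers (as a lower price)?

For a small subsidy around the equilibrium, the benefit split depends on the relative slopes, which at a point are proportional to the elasticities.
Buyer share = εs/(εs + |εd|) = 0.5/(0.5 + 4) = 1/9; seller share = |εd|/(εs + |εd|) = 8/9.

Consumer share = 1/9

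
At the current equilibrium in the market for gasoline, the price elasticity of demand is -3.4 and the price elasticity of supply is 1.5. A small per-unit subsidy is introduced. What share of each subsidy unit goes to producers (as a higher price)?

Producer share = 34/49

For a small subsidy around the equilibrium, the benefit split depends on the relative slopes, which at a point are proportional to the elasticities.
Buyer share = εs/(εs + |εd|) = 1.5/(1.5 + 3.4) = 15/49; seller share = |εd|/(εs + |εd|) = 34/49.
So producers capture 34/49 of the subsidy.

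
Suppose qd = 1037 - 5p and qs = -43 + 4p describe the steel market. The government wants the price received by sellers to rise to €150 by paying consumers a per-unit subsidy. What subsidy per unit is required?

Required subsidy s = €54 per unit

At a seller price of 150, quantity supplied is -43 + 4·150 = 557.
Buyers absorb 557 only when they pay pb with 1037 − 5·pb = 557, i.e. pb = 96.
s = ps − pb = 150 − 96 = 54.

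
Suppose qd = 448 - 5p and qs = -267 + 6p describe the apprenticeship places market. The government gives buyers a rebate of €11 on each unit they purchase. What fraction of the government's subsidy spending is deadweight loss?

Pre-subsidy: 448 - 5p = -267 + 6p gives p* = 65, q* = 123.
With the rebate, buyers effectively pay pb = ps − 11, where ps is the price sellers receive.
Demand in terms of ps becomes qd = 448 − 5(ps − 11) = 503 - 5ps. Setting this equal to supply: 503 - 5ps = -267 + 6ps, so ps = 70.
Buyers pay pb = 70 − 11 = 59; q' = -267 + 6·70 = 153.
ΔCS = ½(123 + 153)(65 − 59) = 828; ΔPS = ½(123 + 153)(70 − 65) = 690.
Government spending = 11 × 153 = 1683.
DWL = ½ × 11 × (153 − 123) = 165; fraction = 165 / 1683 = 5/51.

DWL / government spending = 5/51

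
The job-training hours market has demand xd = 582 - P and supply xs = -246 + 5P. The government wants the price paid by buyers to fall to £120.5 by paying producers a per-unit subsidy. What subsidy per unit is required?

At a buyer price of 120.5, quantity demanded is 582 − 1·120.5 = 461.5.
Sellers supply 461.5 only when they receive Ps with -246 + 5·Ps = 461.5, i.e. Ps = 141.5.
s = Ps − Pb = 141.5 − 120.5 = 21.

Required subsidy s = £21 per unit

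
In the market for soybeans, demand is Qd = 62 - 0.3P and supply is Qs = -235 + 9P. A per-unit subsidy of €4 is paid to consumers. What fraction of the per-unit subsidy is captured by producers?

Pre-subsidy: 62 - 0.3P = -235 + 9P gives P* = 990/31, Q* = 1625/31.
With the rebate, buyers effectively pay Pb = Ps − 4, where Ps is the price sellers receive.
Demand in terms of Ps becomes Qd = 62 − 0.3(Ps − 4) = 63.2 - 0.3Ps. Setting this equal to supply: 63.2 - 0.3Ps = -235 + 9Ps, so Ps = 994/31.
Buyers pay Pb = 994/31 − 4 = 870/31; Q' = -235 + 9·(994/31) = 1661/31.
Buyers' price falls by P* − Pb = 990/31 − 870/31 = 120/31; sellers' price rises by Ps − P* = 994/31 − 990/31 = 4/31.
So producers capture (4/31)/4 = 1/31 of each unit of subsidy.

Producer share = 1/31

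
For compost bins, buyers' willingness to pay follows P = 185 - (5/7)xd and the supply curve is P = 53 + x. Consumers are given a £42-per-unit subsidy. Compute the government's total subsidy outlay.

Government cost = £4263

Pre-subsidy: 185 - (5/7)x = 53 + x gives x* = 77 and P* = 130.
With the rebate, buyers effectively pay Pb = Ps − 42, where Ps is the price sellers receive.
On the curves, Pb = 185 - (5/7)x and Ps = 53 + x; the wedge Ps − Pb = 42 gives 53 + x − (185 - (5/7)x) = 42, so x' = 101.5.
Then Pb = 185 − (5/7)·101.5 = 112.5 and Ps = 53 + 1·101.5 = 154.5.
Government outlay = subsidy × quantity = 42 × 101.5 = 4263.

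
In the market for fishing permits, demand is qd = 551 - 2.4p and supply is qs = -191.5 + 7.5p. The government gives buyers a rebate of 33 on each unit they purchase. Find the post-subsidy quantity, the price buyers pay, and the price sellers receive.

Pre-subsidy: 551 - 2.4p = -191.5 + 7.5p gives p* = 75, q* = 371.
With the rebate, buyers effectively pay pb = ps − 33, where ps is the price sellers receive.
Demand in terms of ps becomes qd = 551 − 2.4(ps − 33) = 630.2 - 2.4ps. Setting this equal to supply: 630.2 - 2.4ps = -191.5 + 7.5ps, so ps = 83.
Buyers pay pb = 83 − 33 = 50; q' = -191.5 + 7.5·83 = 431.

q' = 431; buyers pay 50; sellers receive 83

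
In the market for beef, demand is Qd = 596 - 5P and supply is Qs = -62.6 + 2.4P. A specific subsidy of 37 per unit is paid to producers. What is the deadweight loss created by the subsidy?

Deadweight loss = 1110

Pre-subsidy: 596 - 5P = -62.6 + 2.4P gives P* = 89, Q* = 151.
With the subsidy, sellers receive Ps = Pb + 37 for each unit, where Pb is the price buyers pay.
Supply in terms of Pb becomes Qs = -62.6 + 2.4(Pb + 37) = 26.2 + 2.4Pb. Setting this equal to demand: 596 - 5Pb = 26.2 + 2.4Pb, so Pb = 77.
Sellers receive Ps = 77 + 37 = 114; Q' = 596 − 5·77 = 211.
The subsidy expands output by 211 − 151 = 60 past the efficient level; on those units the gap between marginal cost and willingness to pay runs from 0 up to 37.
DWL = ½ × 37 × 60 = 1110.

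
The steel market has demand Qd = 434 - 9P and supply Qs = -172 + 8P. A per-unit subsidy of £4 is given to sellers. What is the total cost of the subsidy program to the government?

Pre-subsidy: 434 - 9P = -172 + 8P gives P* = 606/17, Q* = 1924/17.
With the subsidy, sellers receive Ps = Pb + 4 for each unit, where Pb is the price buyers pay.
Supply in terms of Pb becomes Qs = -172 + 8(Pb + 4) = -140 + 8Pb. Setting this equal to demand: 434 - 9Pb = -140 + 8Pb, so Pb = 574/17.
Sellers receive Ps = 574/17 + 4 = 642/17; Q' = 434 − 9·(574/17) = 2212/17.
Government outlay = subsidy × quantity = 4 × 2212/17 = 8848/17.

Government cost = 8848/17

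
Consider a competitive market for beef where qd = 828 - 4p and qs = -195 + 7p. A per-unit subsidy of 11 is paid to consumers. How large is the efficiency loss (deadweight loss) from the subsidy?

Pre-subsidy: 828 - 4p = -195 + 7p gives p* = 93, q* = 456.
With the rebate, buyers effectively pay pb = ps − 11, where ps is the price sellers receive.
Demand in terms of ps becomes qd = 828 − 4(ps − 11) = 872 - 4ps. Setting this equal to supply: 872 - 4ps = -195 + 7ps, so ps = 97.
Buyers pay pb = 97 − 11 = 86; q' = -195 + 7·97 = 484.
The subsidy expands output by 484 − 456 = 28 past the efficient level; on those units the gap between marginal cost and willingness to pay runs from 0 up to 11.
DWL = ½ × 11 × 28 = 154.

Deadweight loss = 154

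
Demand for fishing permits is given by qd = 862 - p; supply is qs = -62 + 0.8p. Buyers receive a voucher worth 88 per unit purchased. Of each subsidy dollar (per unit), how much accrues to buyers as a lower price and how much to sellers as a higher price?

Pre-subsidy: 862 - p = -62 + 0.8p gives p* = 1540/3, q* = 1046/3.
With the rebate, buyers effectively pay pb = ps − 88, where ps is the price sellers receive.
Demand in terms of ps becomes qd = 862 − 1(ps − 88) = 950 - ps. Setting this equal to supply: 950 - ps = -62 + 0.8ps, so ps = 5060/9.
Buyers pay pb = 5060/9 − 88 = 4268/9; q' = -62 + 0.8·(5060/9) = 3490/9.
Buyers' price falls by p* − pb = 1540/3 − 4268/9 = 352/9; sellers' price rises by ps − p* = 5060/9 − 1540/3 = 440/9.

Buyers gain 352/9 per unit; sellers gain 440/9 per unit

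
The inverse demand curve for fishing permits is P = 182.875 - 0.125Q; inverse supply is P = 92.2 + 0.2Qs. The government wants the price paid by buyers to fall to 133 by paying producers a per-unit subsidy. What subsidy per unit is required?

At a buyer price of 133, quantity demanded is 1463 − 8·133 = 399.
Sellers supply 399 only when they receive Ps = 92.2 + 0.2·399 = 172.
s = Ps − Pb = 172 − 133 = 39.

Required subsidy s = 39 per unit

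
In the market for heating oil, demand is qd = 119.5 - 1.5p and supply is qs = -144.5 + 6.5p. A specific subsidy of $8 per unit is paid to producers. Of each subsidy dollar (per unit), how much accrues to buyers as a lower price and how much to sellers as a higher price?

Pre-subsidy: 119.5 - 1.5p = -144.5 + 6.5p gives p* = 33, q* = 70.
With the subsidy, sellers receive ps = pb + 8 for each unit, where pb is the price buyers pay.
Supply in terms of pb becomes qs = -144.5 + 6.5(pb + 8) = -92.5 + 6.5pb. Setting this equal to demand: 119.5 - 1.5pb = -92.5 + 6.5pb, so pb = 26.5.
Sellers receive ps = 26.5 + 8 = 34.5; q' = 119.5 − 1.5·26.5 = 79.75.
Buyers' price falls by p* − pb = 33 − 26.5 = 6.5; sellers' price rises by ps − p* = 34.5 − 33 = 1.5.

Buyers gain $6.5 per unit; sellers gain $1.5 per unit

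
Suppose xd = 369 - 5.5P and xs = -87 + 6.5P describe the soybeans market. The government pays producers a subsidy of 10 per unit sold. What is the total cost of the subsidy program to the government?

Pre-subsidy: 369 - 5.5P = -87 + 6.5P gives P* = 38, x* = 160.
With the subsidy, sellers receive Ps = Pb + 10 for each unit, where Pb is the price buyers pay.
Supply in terms of Pb becomes xs = -87 + 6.5(Pb + 10) = -22 + 6.5Pb. Setting this equal to demand: 369 - 5.5Pb = -22 + 6.5Pb, so Pb = 391/12.
Sellers receive Ps = 391/12 + 10 = 511/12; x' = 369 − 5.5·(391/12) = 4555/24.
Government outlay = subsidy × quantity = 10 × 4555/24 = 22775/12.

Government cost = 22775/12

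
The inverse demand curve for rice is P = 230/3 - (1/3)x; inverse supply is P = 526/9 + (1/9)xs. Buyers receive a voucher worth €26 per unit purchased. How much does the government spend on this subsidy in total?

Government cost = €2587

Pre-subsidy: 230/3 - (1/3)x = 526/9 + (1/9)x gives x* = 41 and P* = 63.
With the rebate, buyers effectively pay Pb = Ps − 26, where Ps is the price sellers receive.
On the curves, Pb = 230/3 - (1/3)x and Ps = 526/9 + (1/9)x; the wedge Ps − Pb = 26 gives 526/9 + (1/9)x − (230/3 - (1/3)x) = 26, so x' = 99.5.
Then Pb = 230/3 − (1/3)·99.5 = 43.5 and Ps = 526/9 + (1/9)·99.5 = 69.5.
Government outlay = subsidy × quantity = 26 × 99.5 = 2587.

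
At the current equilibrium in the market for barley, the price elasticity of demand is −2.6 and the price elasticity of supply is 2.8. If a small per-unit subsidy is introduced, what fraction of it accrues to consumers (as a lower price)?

Consumer share = 14/27

For a small subsidy around the equilibrium, the benefit split depends on the relative slopes, which at a point are proportional to the elasticities.
Buyer share = εs/(εs + |εd|) = 2.8/(2.8 + 2.6) = 14/27; seller share = |εd|/(εs + |εd|) = 13/27.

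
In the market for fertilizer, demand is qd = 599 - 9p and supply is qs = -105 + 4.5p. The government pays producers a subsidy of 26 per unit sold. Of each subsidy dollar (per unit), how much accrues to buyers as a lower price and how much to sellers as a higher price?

Buyers gain 26/3 per unit; sellers gain 52/3 per unit

Pre-subsidy: 599 - 9p = -105 + 4.5p gives p* = 1408/27, q* = 389/3.
With the subsidy, sellers receive ps = pb + 26 for each unit, where pb is the price buyers pay.
Supply in terms of pb becomes qs = -105 + 4.5(pb + 26) = 12 + 4.5pb. Setting this equal to demand: 599 - 9pb = 12 + 4.5pb, so pb = 1174/27.
Sellers receive ps = 1174/27 + 26 = 1876/27; q' = 599 − 9·(1174/27) = 623/3.
Buyers' price falls by p* − pb = 1408/27 − 1174/27 = 26/3; sellers' price rises by ps − p* = 1876/27 − 1408/27 = 52/3.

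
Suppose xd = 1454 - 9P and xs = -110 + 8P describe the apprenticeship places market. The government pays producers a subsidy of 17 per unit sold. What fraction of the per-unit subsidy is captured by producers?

Producer share = 9/17

Pre-subsidy: 1454 - 9P = -110 + 8P gives P* = 92, x* = 626.
With the subsidy, sellers receive Ps = Pb + 17 for each unit, where Pb is the price buyers pay.
Supply in terms of Pb becomes xs = -110 + 8(Pb + 17) = 26 + 8Pb. Setting this equal to demand: 1454 - 9Pb = 26 + 8Pb, so Pb = 84.
Sellers receive Ps = 84 + 17 = 101; x' = 1454 − 9·84 = 698.
Buyers' price falls by P* − Pb = 92 − 84 = 8; sellers' price rises by Ps − P* = 101 − 92 = 9.
So producers capture 9/17 = 9/17 of each unit of subsidy.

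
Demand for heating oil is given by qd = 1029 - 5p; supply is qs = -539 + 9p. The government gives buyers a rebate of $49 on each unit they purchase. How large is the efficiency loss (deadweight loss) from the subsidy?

Deadweight loss = $3858.75

Pre-subsidy: 1029 - 5p = -539 + 9p gives p* = 112, q* = 469.
With the rebate, buyers effectively pay pb = ps − 49, where ps is the price sellers receive.
Demand in terms of ps becomes qd = 1029 − 5(ps − 49) = 1274 - 5ps. Setting this equal to supply: 1274 - 5ps = -539 + 9ps, so ps = 129.5.
Buyers pay pb = 129.5 − 49 = 80.5; q' = -539 + 9·129.5 = 626.5.
The subsidy expands output by 626.5 − 469 = 157.5 past the efficient level; on those units the gap between marginal cost and willingness to pay runs from 0 up to 49.
DWL = ½ × 49 × 157.5 = 3858.75.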